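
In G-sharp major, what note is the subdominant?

C#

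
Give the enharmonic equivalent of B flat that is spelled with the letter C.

Bb is pitch class 10. The letter C alone is pitch class 0.
To reach pitch class 10 from C requires an offset of -2 semitones, i.e. double flat: Cbb.

Cbb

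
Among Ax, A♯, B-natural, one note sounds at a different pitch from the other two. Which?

A#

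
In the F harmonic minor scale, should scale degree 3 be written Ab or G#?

Each scale degree takes a distinct letter name. Degree 3 of a scale on F must use the letter A.
Ab and G# are enharmonically the same pitch, but only Ab uses the letter A, so it is the correct spelling here.

Ab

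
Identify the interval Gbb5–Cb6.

augmented fourth

The letter names run G→C, a span of 3 letter steps, so the interval is some kind of fourth.
Gbb to Cb is 6 semitones. A perfect fourth is 5, so 6 makes it augmented.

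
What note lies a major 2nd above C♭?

C up a major second is D, so the target letter is D.
From Cb, a major second is 2 semitones up: Db.

Db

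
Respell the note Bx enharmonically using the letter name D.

Db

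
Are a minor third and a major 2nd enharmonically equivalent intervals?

A minor third spans 3 semitones; a major second spans 2.
The spans differ, so they are not enharmonic equivalents.

No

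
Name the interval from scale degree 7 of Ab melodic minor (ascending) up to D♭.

Scale degree 7 of Ab melodic minor (ascending) is G.
G up to Db: letters G→D make it a fifth; 6 semitones makes it diminished.

diminished fifth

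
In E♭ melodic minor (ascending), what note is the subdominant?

Ab

The Eb melodic minor (ascending) scale runs Eb F Gb Ab Bb C D.
Degree 4 is Ab.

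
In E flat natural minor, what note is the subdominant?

Ab

The Eb natural minor scale runs Eb F Gb Ab Bb Cb Db.
Degree 4 is Ab.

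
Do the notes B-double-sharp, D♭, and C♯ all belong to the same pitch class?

Yes

B## = pitch class 1 and Db = pitch class 1 and C# = pitch class 1 — the same pitch class, so they are enharmonic equivalents.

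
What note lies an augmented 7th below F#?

Gb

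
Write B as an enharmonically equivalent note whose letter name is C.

Cb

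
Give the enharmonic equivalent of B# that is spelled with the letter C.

B# is pitch class 0. The letter C alone is pitch class 0.
Pitch class 0 on C needs no accidental: C.

C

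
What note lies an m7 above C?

C up a major seventh is B, so the target letter is B.
From C, a minor seventh is 10 semitones up: Bb.

Bb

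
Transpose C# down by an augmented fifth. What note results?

F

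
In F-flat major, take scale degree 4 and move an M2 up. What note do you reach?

Scale degree 4 of Fb major is Bbb.
A major second (2 semitones) above Bbb lands on the letter C, giving Cb.

Cb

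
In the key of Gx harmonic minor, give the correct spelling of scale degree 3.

B#

Degree 3 takes the letter 2 steps above G, which is B.
In harmonic minor, degree 3 sits 3 semitones above the tonic. G## + 3 semitones is pitch class 0, spelled on B as B#.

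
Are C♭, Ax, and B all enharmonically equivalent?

Yes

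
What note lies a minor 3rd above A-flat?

Cb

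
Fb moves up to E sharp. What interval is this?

doubly augmented seventh

Counting letters F–G–A–B–C–D–E gives a seventh.
Fb→E# = 13 semitones, 2 wider than the major seventh (11), so doubly augmented.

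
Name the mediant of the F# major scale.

Degree 3 takes the letter 2 steps above F, which is A.
In major, degree 3 sits 4 semitones above the tonic. F# + 4 semitones is pitch class 10, spelled on A as A#.

A#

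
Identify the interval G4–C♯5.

augmented fourth

Counting letters G–A–B–C gives a fourth.
G→C# = 6 semitones, 1 wider than the perfect fourth (5), so augmented.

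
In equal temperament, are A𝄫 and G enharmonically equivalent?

Yes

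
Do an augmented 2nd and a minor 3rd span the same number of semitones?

Yes

An augmented second spans 3 semitones; a minor third spans 3.
They are enharmonically equivalent.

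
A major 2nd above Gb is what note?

Ab

A second above G lands on the letter A.
A major second spans 2 semitones, so Gb moves to pitch class 8. On the letter A that is Ab.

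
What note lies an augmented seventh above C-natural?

C up a major seventh is B, so the target letter is B.
From C, an augmented seventh is 12 semitones up: B#.

B#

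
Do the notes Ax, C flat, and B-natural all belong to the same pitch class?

Yes

A## is pitch class 11; Cb is pitch class 11; B is pitch class 11.
All spellings map to pitch class 11, so they are enharmonically equivalent.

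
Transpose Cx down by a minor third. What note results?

A##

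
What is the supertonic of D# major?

E#

Degree 2 takes the letter 1 step above D, which is E.
In major, degree 2 sits 2 semitones above the tonic. D# + 2 semitones is pitch class 5, spelled on E as E#.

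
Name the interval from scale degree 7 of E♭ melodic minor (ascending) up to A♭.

Scale degree 7 of Eb melodic minor (ascending) is D.
D up to Ab: letters D→A make it a fifth; 6 semitones makes it diminished.

diminished fifth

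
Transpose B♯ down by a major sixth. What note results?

A sixth below B lands on the letter D.
A major sixth spans 9 semitones, so B# moves to pitch class 3. On the letter D that is D#.

D#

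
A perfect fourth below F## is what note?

C##

F down a perfect fourth is C, so the target letter is C.
From F##, a perfect fourth is 5 semitones down: C##.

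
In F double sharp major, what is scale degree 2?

G##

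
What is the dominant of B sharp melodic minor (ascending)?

Degree 5 takes the letter 4 steps above B, which is F.
In melodic minor (ascending), degree 5 sits 7 semitones above the tonic. B# + 7 semitones is pitch class 7, spelled on F as F##.

F##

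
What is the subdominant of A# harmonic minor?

The A# harmonic minor scale runs A# B# C# D# E# F# G##.
Degree 4 is D#.

D#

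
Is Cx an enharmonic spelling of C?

No

C## is pitch class 2; C is pitch class 0.
The pitch classes differ (2 vs. 0), so they are not enharmonic equivalents.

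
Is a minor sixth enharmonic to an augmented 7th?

No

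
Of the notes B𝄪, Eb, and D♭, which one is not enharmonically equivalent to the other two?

In 12-tone equal temperament, enharmonic equivalents share a pitch class. B## is pitch class 1; Eb is pitch class 3; Db is pitch class 1.
B## and Db share pitch class 1, while Eb is pitch class 3.

Eb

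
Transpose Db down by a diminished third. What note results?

A third below D lands on the letter B.
A diminished third spans 2 semitones, so Db moves to pitch class 11. On the letter B that is B.

B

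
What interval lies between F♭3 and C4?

The letter names run F→C, a span of 4 letter steps, so the interval is some kind of fifth.
Fb to C is 8 semitones. A perfect fifth is 7, so 8 makes it augmented.

augmented fifth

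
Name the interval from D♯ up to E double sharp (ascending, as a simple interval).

augmented second

Counting letters D–E gives a second.
D#→E## = 3 semitones, 1 wider than the major second (2), so augmented.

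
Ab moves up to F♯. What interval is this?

augmented sixth

Counting letters A–B–C–D–E–F gives a sixth.
Ab→F# = 10 semitones, 1 wider than the major sixth (9), so augmented.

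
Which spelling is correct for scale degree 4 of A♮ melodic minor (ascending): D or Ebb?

D

Each scale degree takes a distinct letter name. Degree 4 of a scale on A must use the letter D.
D and Ebb are enharmonically the same pitch, but only D uses the letter D, so it is the correct spelling here.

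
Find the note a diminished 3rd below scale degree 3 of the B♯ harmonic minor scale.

B##

Scale degree 3 of B# harmonic minor is D#.
A diminished third (2 semitones) below D# lands on the letter B, giving B##.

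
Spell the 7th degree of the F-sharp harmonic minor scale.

Degree 7 takes the letter 6 steps above F, which is E.
In harmonic minor, degree 7 sits 11 semitones above the tonic. F# + 11 semitones is pitch class 5, spelled on E as E#.

E#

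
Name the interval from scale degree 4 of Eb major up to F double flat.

diminished sixth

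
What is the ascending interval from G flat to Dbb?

diminished fifth

The letter names run G→D, a span of 4 letter steps, so the interval is some kind of fifth.
Gb to Dbb is 6 semitones. A perfect fifth is 7, so 6 makes it diminished.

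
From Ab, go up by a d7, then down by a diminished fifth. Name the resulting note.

Cb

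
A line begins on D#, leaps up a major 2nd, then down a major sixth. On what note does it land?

A major second up from D# is E# (letter E, 2 semitones up).
A major sixth down from E# is G# (letter G, 9 semitones down).

G#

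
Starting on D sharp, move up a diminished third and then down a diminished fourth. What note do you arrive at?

C#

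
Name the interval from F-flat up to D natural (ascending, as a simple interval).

Counting letters F–G–A–B–C–D gives a sixth.
Fb→D = 10 semitones, 1 wider than the major sixth (9), so augmented.

augmented sixth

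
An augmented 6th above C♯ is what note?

A##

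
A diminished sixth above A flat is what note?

A up a major sixth is F#, so the target letter is F.
From Ab, a diminished sixth is 7 semitones up: Fbb.

Fbb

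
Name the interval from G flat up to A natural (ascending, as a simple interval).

Counting letters G–A gives a second.
Gb→A = 3 semitones, 1 wider than the major second (2), so augmented.

augmented second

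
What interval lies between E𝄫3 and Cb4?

The letter names run E→C, a span of 5 letter steps, so the interval is some kind of sixth.
Ebb to Cb is 9 semitones. A major sixth is 9, so 9 makes it major.

major sixth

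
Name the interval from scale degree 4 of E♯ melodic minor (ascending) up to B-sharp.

major second

Scale degree 4 of E# melodic minor (ascending) is A#.
A# up to B#: letters A→B make it a second; 2 semitones makes it major.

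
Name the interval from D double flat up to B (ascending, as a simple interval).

doubly augmented sixth

Counting letters D–E–F–G–A–B gives a sixth.
Dbb→B = 11 semitones, 2 wider than the major sixth (9), so doubly augmented.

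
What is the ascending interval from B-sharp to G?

The letter names run B→G, a span of 5 letter steps, so the interval is some kind of sixth.
B# to G is 7 semitones. A major sixth is 9, so 7 makes it diminished.

diminished sixth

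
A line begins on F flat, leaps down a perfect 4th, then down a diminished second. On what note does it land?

A perfect fourth down from Fb is Cb (letter C, 5 semitones down).
A diminished second down from Cb is B (letter B, 0 semitones down).

B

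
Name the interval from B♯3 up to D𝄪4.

The letter names run B→D, a span of 2 letter steps, so the interval is some kind of third.
B# to D## is 4 semitones. A major third is 4, so 4 makes it major.

major third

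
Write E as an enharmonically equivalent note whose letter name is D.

D##

Plain D sits 2 semitones below E, so on the letter D the same pitch needs a double sharp: D##.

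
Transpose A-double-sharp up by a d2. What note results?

B

A up a major second is B, so the target letter is B.
From A##, a diminished second is 0 semitones up: B.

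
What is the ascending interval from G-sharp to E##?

Counting letters G–A–B–C–D–E gives a sixth.
G#→E## = 10 semitones, 1 wider than the major sixth (9), so augmented.

augmented sixth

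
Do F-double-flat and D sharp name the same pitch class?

Yes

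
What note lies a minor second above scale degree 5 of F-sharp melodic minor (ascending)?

Scale degree 5 of F# melodic minor (ascending) is C#.
A minor second (1 semitone) above C# lands on the letter D, giving D.

D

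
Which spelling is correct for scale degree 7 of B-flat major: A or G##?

Each scale degree takes a distinct letter name. Degree 7 of a scale on B must use the letter A.
A and G## are enharmonically the same pitch, but only A uses the letter A, so it is the correct spelling here.

A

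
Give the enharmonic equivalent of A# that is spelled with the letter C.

A# is pitch class 10. The letter C alone is pitch class 0.
To reach pitch class 10 from C requires an offset of -2 semitones, i.e. double flat: Cbb.

Cbb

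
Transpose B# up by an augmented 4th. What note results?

E##

A fourth above B lands on the letter E.
An augmented fourth spans 6 semitones, so B# moves to pitch class 6. On the letter E that is E##.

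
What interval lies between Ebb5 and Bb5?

Counting letters E–F–G–A–B gives a fifth.
Ebb→Bb = 8 semitones, 1 wider than the perfect fifth (7), so augmented.

augmented fifth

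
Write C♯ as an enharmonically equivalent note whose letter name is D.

Db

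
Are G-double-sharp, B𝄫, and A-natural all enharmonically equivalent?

Yes

G## is pitch class 9; Bbb is pitch class 9; A is pitch class 9.
All spellings map to pitch class 9, so they are enharmonically equivalent.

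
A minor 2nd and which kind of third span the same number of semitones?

A minor second spans 1 semitone.
A third spanning 1 semitone is doubly diminished (the major third is 4).

doubly diminished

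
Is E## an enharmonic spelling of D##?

No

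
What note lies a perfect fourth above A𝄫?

A up a perfect fourth is D, so the target letter is D.
From Abb, a perfect fourth is 5 semitones up: Dbb.

Dbb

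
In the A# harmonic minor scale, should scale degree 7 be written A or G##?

Each scale degree takes a distinct letter name. Degree 7 of a scale on A must use the letter G.
G## and A are enharmonically the same pitch, but only G## uses the letter G, so it is the correct spelling here.

G##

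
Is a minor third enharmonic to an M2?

A minor third spans 3 semitones; a major second spans 2.
The spans differ, so they are not enharmonic equivalents.

No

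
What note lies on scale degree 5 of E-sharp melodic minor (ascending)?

Degree 5 takes the letter 4 steps above E, which is B.
In melodic minor (ascending), degree 5 sits 7 semitones above the tonic. E# + 7 semitones is pitch class 0, spelled on B as B#.

B#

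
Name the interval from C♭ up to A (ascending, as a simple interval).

Counting letters C–D–E–F–G–A gives a sixth.
Cb→A = 10 semitones, 1 wider than the major sixth (9), so augmented.

augmented sixth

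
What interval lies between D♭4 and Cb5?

minor seventh

The letter names run D→C, a span of 6 letter steps, so the interval is some kind of seventh.
Db to Cb is 10 semitones. A major seventh is 11, so 10 makes it minor.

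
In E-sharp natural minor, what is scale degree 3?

The E# natural minor scale runs E# F## G# A# B# C# D#.
Degree 3 is G#.

G#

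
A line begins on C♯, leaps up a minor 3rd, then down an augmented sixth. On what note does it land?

Gb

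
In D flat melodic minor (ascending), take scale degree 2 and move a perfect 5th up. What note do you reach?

Scale degree 2 of Db melodic minor (ascending) is Eb.
A perfect fifth (7 semitones) above Eb lands on the letter B, giving Bb.

Bb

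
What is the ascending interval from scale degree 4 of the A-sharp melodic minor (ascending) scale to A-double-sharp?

augmented fifth

Scale degree 4 of A# melodic minor (ascending) is D#.
D# up to A##: letters D→A make it a fifth; 8 semitones makes it augmented.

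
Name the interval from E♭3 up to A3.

The letter names run E→A, a span of 3 letter steps, so the interval is some kind of fourth.
Eb to A is 6 semitones. A perfect fourth is 5, so 6 makes it augmented.

augmented fourth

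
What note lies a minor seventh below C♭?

Db

A seventh below C lands on the letter D.
A minor seventh spans 10 semitones, so Cb moves to pitch class 1. On the letter D that is Db.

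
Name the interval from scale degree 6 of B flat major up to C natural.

perfect fourth

Scale degree 6 of Bb major is G.
G up to C: letters G→C make it a fourth; 5 semitones makes it perfect.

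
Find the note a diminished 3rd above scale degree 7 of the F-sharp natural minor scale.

Gb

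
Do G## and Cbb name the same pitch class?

Two spellings are enharmonically equivalent only if they share a pitch class.
Here G## → 9, Cbb → 10; 9 ≠ 10, so they are not.

No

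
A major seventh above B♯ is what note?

A##

B up a major seventh is A#, so the target letter is A.
From B#, a major seventh is 11 semitones up: A##.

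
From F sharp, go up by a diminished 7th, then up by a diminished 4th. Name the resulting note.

Abb

A diminished seventh up from F# is Eb (letter E, 9 semitones up).
A diminished fourth up from Eb is Abb (letter A, 4 semitones up).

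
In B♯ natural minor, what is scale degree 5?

F##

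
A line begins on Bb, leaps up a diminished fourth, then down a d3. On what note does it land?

A diminished fourth up from Bb is Ebb (letter E, 4 semitones up).
A diminished third down from Ebb is C (letter C, 2 semitones down).

C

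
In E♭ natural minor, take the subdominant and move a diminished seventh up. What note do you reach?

Gbb

The subdominant of Eb natural minor is Ab.
A diminished seventh (9 semitones) above Ab lands on the letter G, giving Gbb.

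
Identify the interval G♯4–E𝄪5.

augmented sixth

Counting letters G–A–B–C–D–E gives a sixth.
G#→E## = 10 semitones, 1 wider than the major sixth (9), so augmented.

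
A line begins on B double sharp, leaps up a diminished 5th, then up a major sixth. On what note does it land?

A diminished fifth up from B## is F## (letter F, 6 semitones up).
A major sixth up from F## is D## (letter D, 9 semitones up).

D##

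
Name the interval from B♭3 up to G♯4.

augmented sixth

Counting letters B–C–D–E–F–G gives a sixth.
Bb→G# = 10 semitones, 1 wider than the major sixth (9), so augmented.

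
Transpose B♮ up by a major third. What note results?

A third above B lands on the letter D.
A major third spans 4 semitones, so B moves to pitch class 3. On the letter D that is D#.

D#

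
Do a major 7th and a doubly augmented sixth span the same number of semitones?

A major seventh spans 11 semitones; a doubly augmented sixth spans 11.
They are enharmonically equivalent.

Yes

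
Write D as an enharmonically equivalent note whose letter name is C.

C##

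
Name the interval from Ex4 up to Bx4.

The letter names run E→B, a span of 4 letter steps, so the interval is some kind of fifth.
E## to B## is 7 semitones. A perfect fifth is 7, so 7 makes it perfect.

perfect fifth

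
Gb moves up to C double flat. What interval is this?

diminished fourth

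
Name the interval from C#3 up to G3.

diminished fifth

Counting letters C–D–E–F–G gives a fifth.
C#→G = 6 semitones, 1 narrower than the perfect fifth (7), so diminished.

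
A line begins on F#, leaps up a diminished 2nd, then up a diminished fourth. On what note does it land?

A diminished second up from F# is Gb (letter G, 0 semitones up).
A diminished fourth up from Gb is Cbb (letter C, 4 semitones up).

Cbb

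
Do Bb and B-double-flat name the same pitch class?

No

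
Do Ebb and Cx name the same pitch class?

Yes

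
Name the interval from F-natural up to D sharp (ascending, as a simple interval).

augmented sixth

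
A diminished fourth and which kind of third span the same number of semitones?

A diminished fourth spans 4 semitones.
A third spanning 4 semitones is major (the major third is 4).

major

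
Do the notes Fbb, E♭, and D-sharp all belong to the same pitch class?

Fbb is pitch class 3; Eb is pitch class 3; D# is pitch class 3.
All spellings map to pitch class 3, so they are enharmonically equivalent.

Yes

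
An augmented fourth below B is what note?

B down a perfect fourth is F#, so the target letter is F.
From B, an augmented fourth is 6 semitones down: F.

F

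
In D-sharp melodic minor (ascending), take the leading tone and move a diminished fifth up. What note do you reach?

G#

The leading tone of D# melodic minor (ascending) is C##.
A diminished fifth (6 semitones) above C## lands on the letter G, giving G#.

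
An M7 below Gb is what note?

Abb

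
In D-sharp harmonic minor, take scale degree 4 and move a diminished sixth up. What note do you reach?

Eb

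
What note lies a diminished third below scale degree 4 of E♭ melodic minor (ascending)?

Scale degree 4 of Eb melodic minor (ascending) is Ab.
A diminished third (2 semitones) below Ab lands on the letter F, giving F#.

F#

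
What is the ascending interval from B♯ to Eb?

doubly diminished fourth

Counting letters B–C–D–E gives a fourth.
B#→Eb = 3 semitones, 2 narrower than the perfect fourth (5), so doubly diminished.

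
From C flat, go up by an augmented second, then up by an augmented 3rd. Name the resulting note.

F##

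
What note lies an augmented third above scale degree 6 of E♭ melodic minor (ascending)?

E#

Scale degree 6 of Eb melodic minor (ascending) is C.
An augmented third (5 semitones) above C lands on the letter E, giving E#.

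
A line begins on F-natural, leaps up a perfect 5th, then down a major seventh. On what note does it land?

Db

A perfect fifth up from F is C (letter C, 7 semitones up).
A major seventh down from C is Db (letter D, 11 semitones down).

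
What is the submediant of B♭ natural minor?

Gb

The Bb natural minor scale runs Bb C Db Eb F Gb Ab.
Degree 6 is Gb.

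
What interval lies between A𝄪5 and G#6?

diminished seventh

The letter names run A→G, a span of 6 letter steps, so the interval is some kind of seventh.
A## to G# is 9 semitones. A major seventh is 11, so 9 makes it diminished.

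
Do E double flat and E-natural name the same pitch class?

Two spellings are enharmonically equivalent only if they share a pitch class.
Here Ebb → 2, E → 4; 2 ≠ 4, so they are not.

No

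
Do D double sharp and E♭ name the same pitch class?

No

D## is pitch class 4; Eb is pitch class 3.
The pitch classes differ (4 vs. 3), so they are not enharmonic equivalents.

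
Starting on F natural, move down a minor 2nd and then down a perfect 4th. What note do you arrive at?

A minor second down from F is E (letter E, 1 semitone down).
A perfect fourth down from E is B (letter B, 5 semitones down).

B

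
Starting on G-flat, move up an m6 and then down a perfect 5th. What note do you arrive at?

A minor sixth up from Gb is Ebb (letter E, 8 semitones up).
A perfect fifth down from Ebb is Abb (letter A, 7 semitones down).

Abb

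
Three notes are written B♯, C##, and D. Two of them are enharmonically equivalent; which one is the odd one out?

B#

In 12-tone equal temperament, enharmonic equivalents share a pitch class. B# is pitch class 0; C## is pitch class 2; D is pitch class 2.
C## and D share pitch class 2, while B# is pitch class 0.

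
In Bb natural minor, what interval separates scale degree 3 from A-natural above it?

augmented fifth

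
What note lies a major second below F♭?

Ebb

A second below F lands on the letter E.
A major second spans 2 semitones, so Fb moves to pitch class 2. On the letter E that is Ebb.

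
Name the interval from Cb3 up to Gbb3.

diminished fifth

The letter names run C→G, a span of 4 letter steps, so the interval is some kind of fifth.
Cb to Gbb is 6 semitones. A perfect fifth is 7, so 6 makes it diminished.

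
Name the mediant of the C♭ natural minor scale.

The Cb natural minor scale runs Cb Db Ebb Fb Gb Abb Bbb.
Degree 3 is Ebb.

Ebb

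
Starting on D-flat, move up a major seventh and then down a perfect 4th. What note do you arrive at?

A major seventh up from Db is C (letter C, 11 semitones up).
A perfect fourth down from C is G (letter G, 5 semitones down).

G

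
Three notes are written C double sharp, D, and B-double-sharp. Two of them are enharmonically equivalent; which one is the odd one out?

B##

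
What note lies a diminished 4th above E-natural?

E up a perfect fourth is A, so the target letter is A.
From E, a diminished fourth is 4 semitones up: Ab.

Ab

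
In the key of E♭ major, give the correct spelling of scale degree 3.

G

The Eb major scale runs Eb F G Ab Bb C D.
Degree 3 is G.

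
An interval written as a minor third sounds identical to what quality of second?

A minor third spans 3 semitones.
A second spanning 3 semitones is augmented (the major second is 2).

augmented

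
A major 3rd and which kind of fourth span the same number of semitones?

diminished

A major third spans 4 semitones.
A fourth spanning 4 semitones is diminished (the perfect fourth is 5).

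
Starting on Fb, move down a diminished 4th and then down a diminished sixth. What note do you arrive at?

E#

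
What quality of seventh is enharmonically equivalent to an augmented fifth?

An augmented fifth spans 8 semitones.
A seventh spanning 8 semitones is doubly diminished (the major seventh is 11).

doubly diminished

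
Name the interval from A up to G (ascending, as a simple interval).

Counting letters A–B–C–D–E–F–G gives a seventh.
A→G = 10 semitones, 1 narrower than the major seventh (11), so minor.

minor seventh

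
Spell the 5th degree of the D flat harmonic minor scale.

Ab

Degree 5 takes the letter 4 steps above D, which is A.
In harmonic minor, degree 5 sits 7 semitones above the tonic. Db + 7 semitones is pitch class 8, spelled on A as Ab.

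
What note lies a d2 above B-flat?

Cbb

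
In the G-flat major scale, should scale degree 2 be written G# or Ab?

Ab

Each scale degree takes a distinct letter name. Degree 2 of a scale on G must use the letter A.
Ab and G# are enharmonically the same pitch, but only Ab uses the letter A, so it is the correct spelling here.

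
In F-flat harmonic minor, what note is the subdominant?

Bbb

The Fb harmonic minor scale runs Fb Gb Abb Bbb Cb Dbb Eb.
Degree 4 is Bbb.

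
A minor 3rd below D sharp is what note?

A third below D lands on the letter B.
A minor third spans 3 semitones, so D# moves to pitch class 0. On the letter B that is B#.

B#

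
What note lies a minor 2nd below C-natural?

B

A second below C lands on the letter B.
A minor second spans 1 semitone, so C moves to pitch class 11. On the letter B that is B.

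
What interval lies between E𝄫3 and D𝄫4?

The letter names run E→D, a span of 6 letter steps, so the interval is some kind of seventh.
Ebb to Dbb is 10 semitones. A major seventh is 11, so 10 makes it minor.

minor seventh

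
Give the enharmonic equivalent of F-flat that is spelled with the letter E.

Fb is pitch class 4. The letter E alone is pitch class 4.
Pitch class 4 on E needs no accidental: E.

E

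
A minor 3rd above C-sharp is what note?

C up a major third is E, so the target letter is E.
From C#, a minor third is 3 semitones up: E.

E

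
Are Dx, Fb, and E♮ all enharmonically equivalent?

D## = pitch class 4 and Fb = pitch class 4 and E = pitch class 4 — the same pitch class, so they are enharmonic equivalents.

Yes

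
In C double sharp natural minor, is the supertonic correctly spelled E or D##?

Each scale degree takes a distinct letter name. Degree 2 of a scale on C must use the letter D.
D## and E are enharmonically the same pitch, but only D## uses the letter D, so it is the correct spelling here.

D##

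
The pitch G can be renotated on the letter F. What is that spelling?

Plain F sits 2 semitones below G, so on the letter F the same pitch needs a double sharp: F##.

F##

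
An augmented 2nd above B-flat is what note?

C#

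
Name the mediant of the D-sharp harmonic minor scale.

The D# harmonic minor scale runs D# E# F# G# A# B C##.
Degree 3 is F#.

F#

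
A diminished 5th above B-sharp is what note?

B up a perfect fifth is F#, so the target letter is F.
From B#, a diminished fifth is 6 semitones up: F#.

F#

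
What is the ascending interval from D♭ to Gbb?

diminished fourth

The letter names run D→G, a span of 3 letter steps, so the interval is some kind of fourth.
Db to Gbb is 4 semitones. A perfect fourth is 5, so 4 makes it diminished.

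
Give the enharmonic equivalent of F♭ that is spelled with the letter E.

E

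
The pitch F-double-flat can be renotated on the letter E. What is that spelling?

Eb

Fbb is pitch class 3. The letter E alone is pitch class 4.
To reach pitch class 3 from E requires an offset of -1 semitone, i.e. flat: Eb.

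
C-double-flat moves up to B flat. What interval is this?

The letter names run C→B, a span of 6 letter steps, so the interval is some kind of seventh.
Cbb to Bb is 12 semitones. A major seventh is 11, so 12 makes it augmented.

augmented seventh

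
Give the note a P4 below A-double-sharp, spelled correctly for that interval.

A fourth below A lands on the letter E.
A perfect fourth spans 5 semitones, so A## moves to pitch class 6. On the letter E that is E##.

E##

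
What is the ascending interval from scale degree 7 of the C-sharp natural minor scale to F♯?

perfect fifth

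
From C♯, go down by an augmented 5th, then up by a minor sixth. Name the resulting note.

Db

An augmented fifth down from C# is F (letter F, 8 semitones down).
A minor sixth up from F is Db (letter D, 8 semitones up).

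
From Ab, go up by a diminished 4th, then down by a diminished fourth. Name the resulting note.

A diminished fourth up from Ab is Dbb (letter D, 4 semitones up).
A diminished fourth down from Dbb is Ab (letter A, 4 semitones down).

Ab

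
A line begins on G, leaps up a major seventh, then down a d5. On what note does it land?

A major seventh up from G is F# (letter F, 11 semitones up).
A diminished fifth down from F# is B# (letter B, 6 semitones down).

B#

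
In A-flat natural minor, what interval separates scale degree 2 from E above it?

augmented fourth

Scale degree 2 of Ab natural minor is Bb.
Bb up to E: letters B→E make it a fourth; 6 semitones makes it augmented.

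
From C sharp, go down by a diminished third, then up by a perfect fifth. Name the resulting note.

E##

A diminished third down from C# is A## (letter A, 2 semitones down).
A perfect fifth up from A## is E## (letter E, 7 semitones up).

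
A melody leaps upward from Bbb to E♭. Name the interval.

Counting letters B–C–D–E gives a fourth.
Bbb→Eb = 6 semitones, 1 wider than the perfect fourth (5), so augmented.

augmented fourth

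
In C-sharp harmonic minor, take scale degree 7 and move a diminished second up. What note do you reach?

Scale degree 7 of C# harmonic minor is B#.
A diminished second (0 semitones) above B# lands on the letter C, giving C.

C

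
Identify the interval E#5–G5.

Counting letters E–F–G gives a third.
E#→G = 2 semitones, 2 narrower than the major third (4), so diminished.

diminished third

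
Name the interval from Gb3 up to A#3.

doubly augmented second

The letter names run G→A, a span of 1 letter step, so the interval is some kind of second.
Gb to A# is 4 semitones. A major second is 2, so 4 makes it doubly augmented.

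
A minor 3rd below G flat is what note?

Eb

A third below G lands on the letter E.
A minor third spans 3 semitones, so Gb moves to pitch class 3. On the letter E that is Eb.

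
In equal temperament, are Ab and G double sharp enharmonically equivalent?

Two spellings are enharmonically equivalent only if they share a pitch class.
Here Ab → 8, G## → 9; 8 ≠ 9, so they are not.

No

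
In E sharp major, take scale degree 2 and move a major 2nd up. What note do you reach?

Scale degree 2 of E# major is F##.
A major second (2 semitones) above F## lands on the letter G, giving G##.

G##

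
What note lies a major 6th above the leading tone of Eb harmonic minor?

The leading tone of Eb harmonic minor is D.
A major sixth (9 semitones) above D lands on the letter B, giving B.

B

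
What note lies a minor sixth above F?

Db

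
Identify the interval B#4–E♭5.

The letter names run B→E, a span of 3 letter steps, so the interval is some kind of fourth.
B# to Eb is 3 semitones. A perfect fourth is 5, so 3 makes it doubly diminished.

doubly diminished fourth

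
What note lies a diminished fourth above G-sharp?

C

G up a perfect fourth is C, so the target letter is C.
From G#, a diminished fourth is 4 semitones up: C.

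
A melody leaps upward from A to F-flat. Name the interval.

diminished sixth

The letter names run A→F, a span of 5 letter steps, so the interval is some kind of sixth.
A to Fb is 7 semitones. A major sixth is 9, so 7 makes it diminished.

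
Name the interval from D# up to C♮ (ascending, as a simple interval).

diminished seventh

Counting letters D–E–F–G–A–B–C gives a seventh.
D#→C = 9 semitones, 2 narrower than the major seventh (11), so diminished.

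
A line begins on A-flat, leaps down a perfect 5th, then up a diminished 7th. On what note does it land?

Cbb

A perfect fifth down from Ab is Db (letter D, 7 semitones down).
A diminished seventh up from Db is Cbb (letter C, 9 semitones up).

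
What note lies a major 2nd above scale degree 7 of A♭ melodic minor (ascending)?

A

Scale degree 7 of Ab melodic minor (ascending) is G.
A major second (2 semitones) above G lands on the letter A, giving A.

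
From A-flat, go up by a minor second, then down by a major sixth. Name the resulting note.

Dbb

A minor second up from Ab is Bbb (letter B, 1 semitone up).
A major sixth down from Bbb is Dbb (letter D, 9 semitones down).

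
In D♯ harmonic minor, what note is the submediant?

B

Degree 6 takes the letter 5 steps above D, which is B.
In harmonic minor, degree 6 sits 8 semitones above the tonic. D# + 8 semitones is pitch class 11, spelled on B as B.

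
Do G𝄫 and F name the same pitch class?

Yes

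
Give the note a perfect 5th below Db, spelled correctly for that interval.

D down a perfect fifth is G, so the target letter is G.
From Db, a perfect fifth is 7 semitones down: Gb.

Gb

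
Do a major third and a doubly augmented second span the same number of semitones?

A major third spans 4 semitones; a doubly augmented second spans 4.
They are enharmonically equivalent.

Yes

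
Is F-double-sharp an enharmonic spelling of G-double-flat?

Two spellings are enharmonically equivalent only if they share a pitch class.
Here F## → 7, Gbb → 5; 5 ≠ 7, so they are not.

No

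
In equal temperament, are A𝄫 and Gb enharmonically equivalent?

Abb is pitch class 7; Gb is pitch class 6.
The pitch classes differ (7 vs. 6), so they are not enharmonic equivalents.

No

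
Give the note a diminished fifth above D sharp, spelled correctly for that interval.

A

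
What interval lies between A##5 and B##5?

major second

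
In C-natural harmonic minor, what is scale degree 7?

B

The C harmonic minor scale runs C D Eb F G Ab B.
Degree 7 is B.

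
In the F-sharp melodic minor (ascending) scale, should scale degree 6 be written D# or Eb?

D#

Each scale degree takes a distinct letter name. Degree 6 of a scale on F must use the letter D.
D# and Eb are enharmonically the same pitch, but only D# uses the letter D, so it is the correct spelling here.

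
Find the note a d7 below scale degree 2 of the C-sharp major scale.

Scale degree 2 of C# major is D#.
A diminished seventh (9 semitones) below D# lands on the letter E, giving E##.

E##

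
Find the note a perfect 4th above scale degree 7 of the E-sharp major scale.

Scale degree 7 of E# major is D##.
A perfect fourth (5 semitones) above D## lands on the letter G, giving G##.

G##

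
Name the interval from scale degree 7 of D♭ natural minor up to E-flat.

Scale degree 7 of Db natural minor is Cb.
Cb up to Eb: letters C→E make it a third; 4 semitones makes it major.

major third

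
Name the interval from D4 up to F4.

minor third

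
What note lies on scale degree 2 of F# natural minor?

Degree 2 takes the letter 1 step above F, which is G.
In natural minor, degree 2 sits 2 semitones above the tonic. F# + 2 semitones is pitch class 8, spelled on G as G#.

G#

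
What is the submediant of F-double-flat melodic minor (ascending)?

Degree 6 takes the letter 5 steps above F, which is D.
In melodic minor (ascending), degree 6 sits 9 semitones above the tonic. Fbb + 9 semitones is pitch class 0, spelled on D as Dbb.

Dbb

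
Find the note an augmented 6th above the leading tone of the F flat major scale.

The leading tone of Fb major is Eb.
An augmented sixth (10 semitones) above Eb lands on the letter C, giving C#.

C#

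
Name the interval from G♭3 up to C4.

augmented fourth

The letter names run G→C, a span of 3 letter steps, so the interval is some kind of fourth.
Gb to C is 6 semitones. A perfect fourth is 5, so 6 makes it augmented.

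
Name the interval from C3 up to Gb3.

diminished fifth

The letter names run C→G, a span of 4 letter steps, so the interval is some kind of fifth.
C to Gb is 6 semitones. A perfect fifth is 7, so 6 makes it diminished.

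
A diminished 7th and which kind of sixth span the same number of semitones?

A diminished seventh spans 9 semitones.
A sixth spanning 9 semitones is major (the major sixth is 9).

major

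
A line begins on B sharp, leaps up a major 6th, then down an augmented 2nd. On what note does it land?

F#

A major sixth up from B# is G## (letter G, 9 semitones up).
An augmented second down from G## is F# (letter F, 3 semitones down).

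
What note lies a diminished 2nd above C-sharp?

Db

C up a major second is D, so the target letter is D.
From C#, a diminished second is 0 semitones up: Db.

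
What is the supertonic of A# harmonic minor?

B#

Degree 2 takes the letter 1 step above A, which is B.
In harmonic minor, degree 2 sits 2 semitones above the tonic. A# + 2 semitones is pitch class 0, spelled on B as B#.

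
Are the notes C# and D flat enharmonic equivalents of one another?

Yes

C# is pitch class 1; Db is pitch class 1.
All spellings map to pitch class 1, so they are enharmonically equivalent.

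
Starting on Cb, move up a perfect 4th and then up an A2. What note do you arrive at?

G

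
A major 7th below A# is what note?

B

A down a major seventh is Bb, so the target letter is B.
From A#, a major seventh is 11 semitones down: B.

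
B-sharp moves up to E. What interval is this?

diminished fourth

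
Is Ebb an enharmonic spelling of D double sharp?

No

Two spellings are enharmonically equivalent only if they share a pitch class.
Here Ebb → 2, D## → 4; 2 ≠ 4, so they are not.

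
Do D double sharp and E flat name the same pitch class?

D## is pitch class 4; Eb is pitch class 3.
The pitch classes differ (4 vs. 3), so they are not enharmonic equivalents.

No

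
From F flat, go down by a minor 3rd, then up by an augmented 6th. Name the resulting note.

B

A minor third down from Fb is Db (letter D, 3 semitones down).
An augmented sixth up from Db is B (letter B, 10 semitones up).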